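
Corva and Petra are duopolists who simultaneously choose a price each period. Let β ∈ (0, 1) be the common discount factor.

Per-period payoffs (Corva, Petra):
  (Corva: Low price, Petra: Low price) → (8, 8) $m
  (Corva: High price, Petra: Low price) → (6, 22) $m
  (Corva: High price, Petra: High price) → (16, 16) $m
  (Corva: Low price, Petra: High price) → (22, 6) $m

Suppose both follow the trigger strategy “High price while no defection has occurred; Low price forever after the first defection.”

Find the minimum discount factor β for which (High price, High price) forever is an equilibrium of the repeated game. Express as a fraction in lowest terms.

16/(1−β) ≥ 22 + 8β/(1−β)
16 ≥ 22 − 14β
β ≥ 6/14 = 3/7.

3/7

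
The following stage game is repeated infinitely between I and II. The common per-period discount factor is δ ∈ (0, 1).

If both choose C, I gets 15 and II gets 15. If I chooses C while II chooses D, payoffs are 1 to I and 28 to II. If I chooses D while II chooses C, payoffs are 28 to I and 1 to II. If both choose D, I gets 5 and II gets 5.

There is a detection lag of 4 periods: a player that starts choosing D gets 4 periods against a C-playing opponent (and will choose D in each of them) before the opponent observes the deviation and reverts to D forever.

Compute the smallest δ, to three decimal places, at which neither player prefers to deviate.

0.867

A deviator earns 28 for 4 periods, then 5 forever; cooperating earns 15 forever. Multiplying the IC by (1−δ):
15 ≥ 28(1−δ^4) + 5δ^4, so 23·δ^4 ≥ 13 and δ^4 ≥ 13/23.
δ ≥ (13/23)^(1/4) ≈ 0.867.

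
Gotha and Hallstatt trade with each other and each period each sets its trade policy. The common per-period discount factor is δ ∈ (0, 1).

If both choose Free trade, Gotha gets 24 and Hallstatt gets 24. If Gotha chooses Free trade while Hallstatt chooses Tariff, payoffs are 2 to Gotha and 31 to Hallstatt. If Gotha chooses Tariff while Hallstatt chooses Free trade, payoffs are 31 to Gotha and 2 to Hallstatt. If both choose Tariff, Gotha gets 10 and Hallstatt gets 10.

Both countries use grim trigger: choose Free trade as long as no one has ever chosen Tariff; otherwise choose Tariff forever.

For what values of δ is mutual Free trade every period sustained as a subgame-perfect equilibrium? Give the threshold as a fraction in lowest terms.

One-period gain from deviating is 31 − 24 = 7. The loss is 24 − 10 = 14 in every subsequent period, with present value 14·δ/(1−δ).
Deviation is unprofitable when 14·δ/(1−δ) ≥ 7, i.e. δ/(1−δ) ≥ 1/2.
Equivalently δ ≥ 7/(7+14) = 1/3.

1/3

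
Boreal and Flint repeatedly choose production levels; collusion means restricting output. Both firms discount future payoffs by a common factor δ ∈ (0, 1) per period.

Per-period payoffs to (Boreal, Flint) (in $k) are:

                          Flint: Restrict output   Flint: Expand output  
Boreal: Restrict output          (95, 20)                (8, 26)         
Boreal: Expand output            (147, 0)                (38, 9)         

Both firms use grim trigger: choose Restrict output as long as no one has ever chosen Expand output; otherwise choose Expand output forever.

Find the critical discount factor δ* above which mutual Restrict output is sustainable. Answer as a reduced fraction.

52/109

For Boreal: deviation gain 147−95 = 52, per-period punishment loss 95−38 = 57. IC gives δ ≥ 52/109.
For Flint: gain 6, loss 11 per period, so δ ≥ 6/17.
The tighter constraint is Boreal's, so cooperation needs δ ≥ 52/109.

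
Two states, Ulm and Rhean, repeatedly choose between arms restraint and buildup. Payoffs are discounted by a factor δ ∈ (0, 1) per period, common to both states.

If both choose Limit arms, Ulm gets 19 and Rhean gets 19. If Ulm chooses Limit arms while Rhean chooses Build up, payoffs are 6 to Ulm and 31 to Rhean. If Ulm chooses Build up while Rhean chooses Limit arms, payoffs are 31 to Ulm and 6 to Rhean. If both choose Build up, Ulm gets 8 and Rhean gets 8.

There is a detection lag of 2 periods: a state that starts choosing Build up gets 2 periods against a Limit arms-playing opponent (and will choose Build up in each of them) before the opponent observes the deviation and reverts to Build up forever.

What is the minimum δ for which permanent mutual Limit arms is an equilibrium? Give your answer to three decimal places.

The best deviation is to choose Build up for all 2 undetected periods, earning 31 each, then 8 forever once detected.
Deviation value: 31(1−δ^2)/(1−δ) + 8δ^2/(1−δ); cooperation value: 19/(1−δ).
IC: 19 ≥ 31(1−δ^2) + 8δ^2 = 31 − 23δ^2.
So δ^2 ≥ 12/23, giving δ ≥ (12/23)^(1/2) ≈ 0.722.

0.722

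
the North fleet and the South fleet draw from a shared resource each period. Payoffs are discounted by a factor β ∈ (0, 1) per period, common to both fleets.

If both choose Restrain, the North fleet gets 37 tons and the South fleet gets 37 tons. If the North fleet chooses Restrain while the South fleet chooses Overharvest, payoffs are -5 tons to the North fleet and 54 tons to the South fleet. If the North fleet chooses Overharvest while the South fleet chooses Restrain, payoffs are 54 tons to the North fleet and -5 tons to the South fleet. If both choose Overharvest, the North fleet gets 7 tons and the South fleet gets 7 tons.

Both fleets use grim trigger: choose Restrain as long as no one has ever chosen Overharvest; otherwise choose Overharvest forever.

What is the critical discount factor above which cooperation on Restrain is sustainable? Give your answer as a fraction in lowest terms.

One-period gain from deviating is 54 − 37 = 17. The loss is 37 − 7 = 30 in every subsequent period, with present value 30·β/(1−β).
Deviation is unprofitable when 30·β/(1−β) ≥ 17, i.e. β/(1−β) ≥ 17/30.
Equivalently β ≥ 17/(17+30) = 17/47.

17/47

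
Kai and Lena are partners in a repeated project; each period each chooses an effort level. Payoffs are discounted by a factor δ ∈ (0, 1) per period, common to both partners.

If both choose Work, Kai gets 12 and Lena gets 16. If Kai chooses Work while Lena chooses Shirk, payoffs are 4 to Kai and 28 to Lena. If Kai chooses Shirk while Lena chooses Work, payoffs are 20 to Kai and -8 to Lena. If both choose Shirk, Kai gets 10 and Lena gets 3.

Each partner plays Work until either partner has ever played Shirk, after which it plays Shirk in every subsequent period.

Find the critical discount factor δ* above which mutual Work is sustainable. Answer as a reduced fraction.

4/5

Kai: cooperation gives 12 each period; deviation gives 20 once then 10 forever.
  12/(1−δ) ≥ 20 + 10δ/(1−δ) ⇒ δ ≥ 8/10 = 4/5.
Lena: cooperation gives 16 each period; deviation gives 28 once then 3 forever.
  δ ≥ 12/25.
Both must hold, so the binding constraint is Kai's: δ ≥ 4/5.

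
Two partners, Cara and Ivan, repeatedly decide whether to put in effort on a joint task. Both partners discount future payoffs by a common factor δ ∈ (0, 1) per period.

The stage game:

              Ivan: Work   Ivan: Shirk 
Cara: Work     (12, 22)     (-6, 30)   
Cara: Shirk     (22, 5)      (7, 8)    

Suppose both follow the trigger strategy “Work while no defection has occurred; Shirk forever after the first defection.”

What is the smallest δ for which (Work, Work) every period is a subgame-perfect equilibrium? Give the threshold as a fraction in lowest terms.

2/3

For Cara: deviation gain 22−12 = 10, per-period punishment loss 12−7 = 5. IC gives δ ≥ 10/15 = 2/3.
For Ivan: gain 8, loss 14 per period, so δ ≥ 8/22 = 4/11.
The tighter constraint is Cara's, so cooperation needs δ ≥ 2/3.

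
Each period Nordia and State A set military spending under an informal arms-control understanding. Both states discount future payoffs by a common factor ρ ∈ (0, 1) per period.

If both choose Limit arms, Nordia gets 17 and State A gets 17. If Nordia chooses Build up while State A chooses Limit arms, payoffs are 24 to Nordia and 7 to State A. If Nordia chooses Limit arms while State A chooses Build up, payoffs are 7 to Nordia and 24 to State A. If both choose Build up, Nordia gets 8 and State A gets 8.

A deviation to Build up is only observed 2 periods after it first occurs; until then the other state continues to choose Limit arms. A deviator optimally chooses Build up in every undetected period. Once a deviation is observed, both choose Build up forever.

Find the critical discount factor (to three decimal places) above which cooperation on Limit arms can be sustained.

A deviator earns 24 for 2 periods, then 8 forever; cooperating earns 17 forever. Multiplying the IC by (1−ρ):
17 ≥ 24(1−ρ^2) + 8ρ^2, so 16·ρ^2 ≥ 7 and ρ^2 ≥ 7/16.
ρ ≥ (7/16)^(1/2) ≈ 0.661.

0.661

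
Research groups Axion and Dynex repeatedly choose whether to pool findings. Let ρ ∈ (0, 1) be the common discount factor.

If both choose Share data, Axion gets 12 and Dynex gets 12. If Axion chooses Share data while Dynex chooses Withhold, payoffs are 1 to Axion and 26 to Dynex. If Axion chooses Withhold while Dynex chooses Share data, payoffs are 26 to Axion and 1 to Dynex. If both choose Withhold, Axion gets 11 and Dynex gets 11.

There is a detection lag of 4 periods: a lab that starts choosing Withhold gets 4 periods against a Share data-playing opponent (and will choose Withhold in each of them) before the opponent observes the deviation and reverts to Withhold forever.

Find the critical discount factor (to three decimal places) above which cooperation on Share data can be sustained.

0.983

The best deviation is to choose Withhold for all 4 undetected periods, earning 26 each, then 11 forever once detected.
Deviation value: 26(1−ρ^4)/(1−ρ) + 11ρ^4/(1−ρ); cooperation value: 12/(1−ρ).
IC: 12 ≥ 26(1−ρ^4) + 11ρ^4 = 26 − 15ρ^4.
So ρ^4 ≥ 14/15, giving ρ ≥ (14/15)^(1/4) ≈ 0.983.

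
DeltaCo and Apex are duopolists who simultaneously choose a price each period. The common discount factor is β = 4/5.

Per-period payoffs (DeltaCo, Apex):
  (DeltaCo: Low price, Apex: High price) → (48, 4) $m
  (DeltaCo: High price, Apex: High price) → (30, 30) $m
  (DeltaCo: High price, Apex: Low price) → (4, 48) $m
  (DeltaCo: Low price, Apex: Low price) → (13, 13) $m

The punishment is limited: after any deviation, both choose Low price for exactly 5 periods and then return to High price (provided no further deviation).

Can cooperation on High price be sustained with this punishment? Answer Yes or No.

Yes

IC: β+…+β^5 ≥ (48−30)/(30−13) = 18/17.
At β = 4/5: partial sum = 2.6893 ≥ 1.0588. Cooperation sustainable.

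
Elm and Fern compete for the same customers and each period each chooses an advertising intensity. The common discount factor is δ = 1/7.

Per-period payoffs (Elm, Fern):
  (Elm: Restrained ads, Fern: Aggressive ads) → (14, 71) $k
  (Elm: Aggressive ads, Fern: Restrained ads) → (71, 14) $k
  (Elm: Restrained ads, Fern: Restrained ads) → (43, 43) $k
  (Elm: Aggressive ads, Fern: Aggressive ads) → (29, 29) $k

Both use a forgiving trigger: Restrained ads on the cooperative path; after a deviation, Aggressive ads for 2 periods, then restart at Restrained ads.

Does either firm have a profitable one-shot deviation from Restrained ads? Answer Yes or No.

Comparing payoff streams over the 3 periods until play realigns: cooperate → 43(1+δ+…+δ^2); deviate → 71 + 29(δ+…+δ^2).
Cooperation is sustained iff (43−29)(δ+…+δ^2) ≥ 71−43.
δ+…+δ^2 = 1/7·(1−(1/7)^2)/(1−1/7) = 0.1633, and (71−43)/(43−29) = 2.0000.
0.1633 < 2.0000, so cooperation is not sustainable.

Yes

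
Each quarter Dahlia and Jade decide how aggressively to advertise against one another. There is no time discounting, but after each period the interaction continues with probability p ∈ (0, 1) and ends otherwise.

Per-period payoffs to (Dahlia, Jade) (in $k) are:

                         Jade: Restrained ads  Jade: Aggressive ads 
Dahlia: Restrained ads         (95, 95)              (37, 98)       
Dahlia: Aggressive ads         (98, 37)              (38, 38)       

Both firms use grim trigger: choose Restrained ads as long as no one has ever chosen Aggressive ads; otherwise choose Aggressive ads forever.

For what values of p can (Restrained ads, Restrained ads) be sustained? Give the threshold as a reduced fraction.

Expected cooperation value is 95 + p·95 + p²·95 + … = 95/(1−p); deviation gives 98 + p·38/(1−p).
95 ≥ 98(1−p) + 38p ⇒ 60p ≥ 3 ⇒ p ≥ 3/60 = 1/20.

1/20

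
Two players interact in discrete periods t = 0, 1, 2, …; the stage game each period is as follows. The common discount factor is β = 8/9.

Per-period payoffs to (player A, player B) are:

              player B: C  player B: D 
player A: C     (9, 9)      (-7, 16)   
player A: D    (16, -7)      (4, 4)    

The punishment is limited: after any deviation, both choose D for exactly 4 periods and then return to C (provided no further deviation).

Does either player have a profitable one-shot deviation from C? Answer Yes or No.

No

Comparing payoff streams over the 5 periods until play realigns: cooperate → 9(1+β+…+β^4); deviate → 16 + 4(β+…+β^4).
Cooperation is sustained iff (9−4)(β+…+β^4) ≥ 16−9.
β+…+β^4 = 8/9·(1−(8/9)^4)/(1−8/9) = 3.0056, and (16−9)/(9−4) = 1.4000.
3.0056 ≥ 1.4000, so cooperation is sustainable.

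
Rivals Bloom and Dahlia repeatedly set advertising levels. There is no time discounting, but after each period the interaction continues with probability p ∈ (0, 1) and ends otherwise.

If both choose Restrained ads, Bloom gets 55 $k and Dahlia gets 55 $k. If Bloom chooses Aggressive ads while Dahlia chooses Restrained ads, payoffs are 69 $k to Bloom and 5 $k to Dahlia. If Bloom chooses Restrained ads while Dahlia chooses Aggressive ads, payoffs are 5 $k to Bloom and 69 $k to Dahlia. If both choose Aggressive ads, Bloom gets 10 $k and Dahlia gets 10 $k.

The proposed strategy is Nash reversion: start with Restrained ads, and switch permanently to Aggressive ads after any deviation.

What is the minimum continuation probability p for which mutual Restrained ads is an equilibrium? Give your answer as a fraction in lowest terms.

14/59

With no time discounting, the continuation probability p plays the role of the discount factor.
Grim-trigger IC: 55/(1−p) ≥ 69 + 10p/(1−p) ⇒ p ≥ (69−55)/(69−10) = 14/59.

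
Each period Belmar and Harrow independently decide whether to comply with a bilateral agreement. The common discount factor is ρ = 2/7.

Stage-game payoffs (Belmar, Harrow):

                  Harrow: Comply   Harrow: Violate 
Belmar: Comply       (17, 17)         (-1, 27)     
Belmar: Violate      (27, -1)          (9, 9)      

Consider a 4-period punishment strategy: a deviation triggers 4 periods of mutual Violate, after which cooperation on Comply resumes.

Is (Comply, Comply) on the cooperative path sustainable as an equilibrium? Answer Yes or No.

No

A one-shot deviation gives 27 now, then 9 for 4 periods, then back to 17.
Gain from deviating: (27−17) today; loss: (17−9) in each of the next 4 periods.
No-deviation condition: (17−9)(ρ+…+ρ^4) ≥ 27−17, i.e. ρ+…+ρ^4 ≥ 5/4.
At ρ = 2/7: ρ+…+ρ^4 = 0.3973 < 1.2500.
So cooperation is not sustainable.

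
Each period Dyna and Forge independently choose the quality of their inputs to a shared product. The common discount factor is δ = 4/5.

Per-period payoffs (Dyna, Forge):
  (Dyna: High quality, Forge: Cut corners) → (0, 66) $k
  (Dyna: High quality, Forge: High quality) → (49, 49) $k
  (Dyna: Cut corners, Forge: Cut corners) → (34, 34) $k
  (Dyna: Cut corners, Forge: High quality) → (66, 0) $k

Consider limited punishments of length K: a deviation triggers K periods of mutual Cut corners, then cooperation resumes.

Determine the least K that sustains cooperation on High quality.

Need Σ_{k=1}^{K} δ^k ≥ (66−49)/(49−34) = 1.1333 at δ = 4/5.
At K = 1 the sum is 0.8000 < 1.1333; at K = 2 it is 1.4400 ≥ 1.1333.
So the minimum punishment length is K = 2.

2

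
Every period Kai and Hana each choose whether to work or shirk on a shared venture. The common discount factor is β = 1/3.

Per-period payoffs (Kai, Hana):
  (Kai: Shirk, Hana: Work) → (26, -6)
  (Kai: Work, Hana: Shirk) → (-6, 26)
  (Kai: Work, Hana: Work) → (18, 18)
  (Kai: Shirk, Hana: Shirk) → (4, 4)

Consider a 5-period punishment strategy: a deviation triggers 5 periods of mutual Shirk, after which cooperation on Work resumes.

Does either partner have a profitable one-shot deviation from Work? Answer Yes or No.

Yes

IC: β+…+β^5 ≥ (26−18)/(18−4) = 4/7.
At β = 1/3: partial sum = 0.4979 < 0.5714. Cooperation not sustainable.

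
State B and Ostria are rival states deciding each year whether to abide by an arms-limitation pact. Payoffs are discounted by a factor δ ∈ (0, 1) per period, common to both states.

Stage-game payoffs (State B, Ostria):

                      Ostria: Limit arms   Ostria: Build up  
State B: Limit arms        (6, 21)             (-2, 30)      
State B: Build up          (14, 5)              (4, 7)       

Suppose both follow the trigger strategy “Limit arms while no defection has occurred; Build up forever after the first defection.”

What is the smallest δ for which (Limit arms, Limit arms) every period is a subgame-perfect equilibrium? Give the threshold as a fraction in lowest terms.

State B: cooperation gives 6 each period; deviation gives 14 once then 4 forever.
  6/(1−δ) ≥ 14 + 4δ/(1−δ) ⇒ δ ≥ 8/10 = 4/5.
Ostria: cooperation gives 21 each period; deviation gives 30 once then 7 forever.
  δ ≥ 9/23.
Both must hold, so the binding constraint is State B's: δ ≥ 4/5.

4/5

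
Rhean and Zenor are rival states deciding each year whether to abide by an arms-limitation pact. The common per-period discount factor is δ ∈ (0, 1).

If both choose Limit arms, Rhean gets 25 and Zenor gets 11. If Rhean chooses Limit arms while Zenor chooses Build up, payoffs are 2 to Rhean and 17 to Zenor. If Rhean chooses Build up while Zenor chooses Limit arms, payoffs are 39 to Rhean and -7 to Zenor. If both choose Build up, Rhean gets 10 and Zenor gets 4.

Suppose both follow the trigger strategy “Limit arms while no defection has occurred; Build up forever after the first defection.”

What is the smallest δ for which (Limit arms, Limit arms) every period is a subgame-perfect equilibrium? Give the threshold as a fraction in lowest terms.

14/29

For Rhean: deviation gain 39−25 = 14, per-period punishment loss 25−10 = 15. IC gives δ ≥ 14/29.
For Zenor: gain 6, loss 7 per period, so δ ≥ 6/13.
The tighter constraint is Rhean's, so cooperation needs δ ≥ 14/29.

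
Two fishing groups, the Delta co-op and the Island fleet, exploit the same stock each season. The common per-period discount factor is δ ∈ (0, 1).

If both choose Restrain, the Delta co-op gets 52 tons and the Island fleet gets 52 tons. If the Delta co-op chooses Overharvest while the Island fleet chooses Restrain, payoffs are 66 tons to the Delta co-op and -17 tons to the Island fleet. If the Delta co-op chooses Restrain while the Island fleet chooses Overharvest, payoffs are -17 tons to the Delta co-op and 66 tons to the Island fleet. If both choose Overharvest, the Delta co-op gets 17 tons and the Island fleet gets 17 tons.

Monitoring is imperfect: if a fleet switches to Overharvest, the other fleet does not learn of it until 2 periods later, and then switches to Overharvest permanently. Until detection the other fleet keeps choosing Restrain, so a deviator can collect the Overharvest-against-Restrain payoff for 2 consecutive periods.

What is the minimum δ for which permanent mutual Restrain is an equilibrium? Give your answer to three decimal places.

A deviator earns 66 for 2 periods, then 17 forever; cooperating earns 52 forever. Multiplying the IC by (1−δ):
52 ≥ 66(1−δ^2) + 17δ^2, so 49·δ^2 ≥ 14 and δ^2 ≥ 2/7.
δ ≥ (2/7)^(1/2) ≈ 0.535.

0.535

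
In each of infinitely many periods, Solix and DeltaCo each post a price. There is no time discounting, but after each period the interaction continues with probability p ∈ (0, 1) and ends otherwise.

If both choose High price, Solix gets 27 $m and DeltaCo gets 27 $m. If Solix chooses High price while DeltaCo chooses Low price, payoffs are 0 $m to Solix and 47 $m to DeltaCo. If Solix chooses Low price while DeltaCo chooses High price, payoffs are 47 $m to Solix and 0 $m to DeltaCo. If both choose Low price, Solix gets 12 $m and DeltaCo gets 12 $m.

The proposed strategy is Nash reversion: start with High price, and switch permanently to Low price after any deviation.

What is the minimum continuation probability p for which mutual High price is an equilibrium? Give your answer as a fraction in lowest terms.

With no time discounting, the continuation probability p plays the role of the discount factor.
Grim-trigger IC: 27/(1−p) ≥ 47 + 12p/(1−p) ⇒ p ≥ (47−27)/(47−12) = 4/7.

4/7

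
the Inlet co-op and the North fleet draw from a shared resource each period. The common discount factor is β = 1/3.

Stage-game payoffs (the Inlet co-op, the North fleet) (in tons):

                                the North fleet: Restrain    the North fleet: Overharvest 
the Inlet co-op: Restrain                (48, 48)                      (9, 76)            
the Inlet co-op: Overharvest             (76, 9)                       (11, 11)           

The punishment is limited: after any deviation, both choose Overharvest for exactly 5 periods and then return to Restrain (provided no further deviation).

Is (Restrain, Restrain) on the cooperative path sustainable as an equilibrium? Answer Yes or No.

No

IC: β+…+β^5 ≥ (76−48)/(48−11) = 28/37.
At β = 1/3: partial sum = 0.4979 < 0.7568. Cooperation not sustainable.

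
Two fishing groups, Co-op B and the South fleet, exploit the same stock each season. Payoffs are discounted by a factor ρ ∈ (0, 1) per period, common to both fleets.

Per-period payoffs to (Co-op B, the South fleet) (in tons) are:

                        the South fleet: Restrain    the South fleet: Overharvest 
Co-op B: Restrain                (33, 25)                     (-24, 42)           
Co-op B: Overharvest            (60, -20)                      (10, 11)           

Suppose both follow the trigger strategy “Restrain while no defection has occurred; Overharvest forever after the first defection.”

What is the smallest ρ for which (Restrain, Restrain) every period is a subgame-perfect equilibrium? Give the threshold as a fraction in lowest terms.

For Co-op B: deviation gain 60−33 = 27, per-period punishment loss 33−10 = 23. IC gives ρ ≥ 27/50.
For the South fleet: gain 17, loss 14 per period, so ρ ≥ 17/31.
The tighter constraint is the South fleet's, so cooperation needs ρ ≥ 17/31.

17/31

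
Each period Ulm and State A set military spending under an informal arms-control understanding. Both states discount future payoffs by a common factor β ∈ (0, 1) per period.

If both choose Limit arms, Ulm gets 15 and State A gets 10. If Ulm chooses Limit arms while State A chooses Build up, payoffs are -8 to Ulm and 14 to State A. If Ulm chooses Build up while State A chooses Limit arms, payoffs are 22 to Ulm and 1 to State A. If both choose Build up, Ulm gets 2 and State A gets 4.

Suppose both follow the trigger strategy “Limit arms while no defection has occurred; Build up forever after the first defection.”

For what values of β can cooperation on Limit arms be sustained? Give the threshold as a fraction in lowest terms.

Ulm: cooperation gives 15 each period; deviation gives 22 once then 2 forever.
  15/(1−β) ≥ 22 + 2β/(1−β) ⇒ β ≥ 7/20.
State A: cooperation gives 10 each period; deviation gives 14 once then 4 forever.
  β ≥ 4/10 = 2/5.
Both must hold, so the binding constraint is State A's: β ≥ 2/5.

2/5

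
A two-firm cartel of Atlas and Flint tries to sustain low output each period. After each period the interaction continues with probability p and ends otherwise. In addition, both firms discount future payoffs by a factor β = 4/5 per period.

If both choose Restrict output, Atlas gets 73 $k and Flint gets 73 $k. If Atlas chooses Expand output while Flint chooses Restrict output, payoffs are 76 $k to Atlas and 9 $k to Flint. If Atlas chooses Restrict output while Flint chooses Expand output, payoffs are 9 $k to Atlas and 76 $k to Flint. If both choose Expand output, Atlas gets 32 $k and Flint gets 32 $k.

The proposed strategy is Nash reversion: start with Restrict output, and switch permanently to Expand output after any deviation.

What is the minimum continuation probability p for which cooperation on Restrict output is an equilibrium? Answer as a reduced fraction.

15/176

With continuation probability p and discount β, the effective per-period discount factor is βp.
Grim-trigger IC: βp ≥ (76−73)/(76−32) = 3/44.
So p ≥ (3/44)/(4/5) = 15/176.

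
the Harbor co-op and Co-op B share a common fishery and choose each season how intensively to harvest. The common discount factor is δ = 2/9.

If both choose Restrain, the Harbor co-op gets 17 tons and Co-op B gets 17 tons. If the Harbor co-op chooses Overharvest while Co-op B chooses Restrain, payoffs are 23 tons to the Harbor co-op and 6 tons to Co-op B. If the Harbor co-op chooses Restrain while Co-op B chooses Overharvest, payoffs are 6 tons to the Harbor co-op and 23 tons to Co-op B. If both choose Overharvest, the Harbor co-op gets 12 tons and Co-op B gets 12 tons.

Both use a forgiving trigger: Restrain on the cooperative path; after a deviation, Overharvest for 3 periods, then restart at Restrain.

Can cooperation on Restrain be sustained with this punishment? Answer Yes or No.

Comparing payoff streams over the 4 periods until play realigns: cooperate → 17(1+δ+…+δ^3); deviate → 23 + 12(δ+…+δ^3).
Cooperation is sustained iff (17−12)(δ+…+δ^3) ≥ 23−17.
δ+…+δ^3 = 2/9·(1−(2/9)^3)/(1−2/9) = 0.2826, and (23−17)/(17−12) = 1.2000.
0.2826 < 1.2000, so cooperation is not sustainable.

No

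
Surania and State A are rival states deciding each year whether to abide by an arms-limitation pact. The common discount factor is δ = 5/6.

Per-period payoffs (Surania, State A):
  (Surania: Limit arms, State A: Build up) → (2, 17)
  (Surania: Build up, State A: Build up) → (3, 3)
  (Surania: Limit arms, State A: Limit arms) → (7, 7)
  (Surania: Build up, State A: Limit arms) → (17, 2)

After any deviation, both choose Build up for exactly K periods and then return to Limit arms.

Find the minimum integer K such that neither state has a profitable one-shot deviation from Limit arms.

Need Σ_{k=1}^{K} δ^k ≥ (17−7)/(7−3) = 2.5000 at δ = 5/6.
At K = 3 the sum is 2.1065 < 2.5000; at K = 4 it is 2.5887 ≥ 2.5000.
So the minimum punishment length is K = 4.

4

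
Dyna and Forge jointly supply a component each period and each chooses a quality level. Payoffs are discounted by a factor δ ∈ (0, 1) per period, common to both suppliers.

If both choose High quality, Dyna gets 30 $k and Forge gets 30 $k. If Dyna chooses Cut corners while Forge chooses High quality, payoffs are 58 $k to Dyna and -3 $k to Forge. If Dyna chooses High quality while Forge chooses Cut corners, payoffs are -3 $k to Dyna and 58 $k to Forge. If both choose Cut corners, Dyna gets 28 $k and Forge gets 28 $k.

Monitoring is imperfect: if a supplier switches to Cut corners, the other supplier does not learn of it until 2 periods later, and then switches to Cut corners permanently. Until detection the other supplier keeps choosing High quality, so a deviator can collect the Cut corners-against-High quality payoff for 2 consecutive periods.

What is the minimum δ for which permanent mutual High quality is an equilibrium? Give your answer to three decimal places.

0.966

The best deviation is to choose Cut corners for all 2 undetected periods, earning 58 each, then 28 forever once detected.
Deviation value: 58(1−δ^2)/(1−δ) + 28δ^2/(1−δ); cooperation value: 30/(1−δ).
IC: 30 ≥ 58(1−δ^2) + 28δ^2 = 58 − 30δ^2.
So δ^2 ≥ 28/30 = 14/15, giving δ ≥ (14/15)^(1/2) ≈ 0.966.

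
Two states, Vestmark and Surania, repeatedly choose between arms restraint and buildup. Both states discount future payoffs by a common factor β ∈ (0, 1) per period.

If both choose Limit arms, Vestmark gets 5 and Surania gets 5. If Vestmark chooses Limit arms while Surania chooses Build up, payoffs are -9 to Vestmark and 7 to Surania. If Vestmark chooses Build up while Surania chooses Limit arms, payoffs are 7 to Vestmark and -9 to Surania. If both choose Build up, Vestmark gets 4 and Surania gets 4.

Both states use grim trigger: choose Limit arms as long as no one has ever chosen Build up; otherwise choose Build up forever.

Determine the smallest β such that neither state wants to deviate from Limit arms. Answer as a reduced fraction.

Under grim trigger the critical discount factor is (T−C)/(T−P) with T = 7, C = 5, P = 4.
β* = (7−5)/(7−4) = 2/3.

2/3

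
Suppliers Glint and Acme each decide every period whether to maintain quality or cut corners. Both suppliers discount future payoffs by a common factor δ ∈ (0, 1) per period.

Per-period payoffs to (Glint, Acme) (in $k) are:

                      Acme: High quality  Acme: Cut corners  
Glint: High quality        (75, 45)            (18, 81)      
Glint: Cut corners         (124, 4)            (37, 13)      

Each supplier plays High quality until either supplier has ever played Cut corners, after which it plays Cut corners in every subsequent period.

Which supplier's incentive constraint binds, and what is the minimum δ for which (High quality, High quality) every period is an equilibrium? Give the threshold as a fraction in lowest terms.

Glint; δ ≥ 49/87

For Glint: deviation gain 124−75 = 49, per-period punishment loss 75−37 = 38. IC gives δ ≥ 49/87.
For Acme: gain 36, loss 32 per period, so δ ≥ 36/68 = 9/17.
The tighter constraint is Glint's, so cooperation needs δ ≥ 49/87.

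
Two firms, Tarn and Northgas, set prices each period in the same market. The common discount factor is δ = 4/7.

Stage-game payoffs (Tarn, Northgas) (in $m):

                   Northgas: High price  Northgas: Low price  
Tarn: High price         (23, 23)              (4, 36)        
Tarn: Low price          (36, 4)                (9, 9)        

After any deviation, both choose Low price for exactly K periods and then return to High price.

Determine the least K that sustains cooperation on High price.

No profitable deviation requires (23−9)(δ+…+δ^K) ≥ 36−23, i.e. δ+…+δ^K ≥ 13/14 ≈ 0.9286.
With δ = 4/7, the partial sums are K=1: 0.5714, K=2: 0.8980, K=3: 1.0845.
K = 3 is the first length at which the sum reaches 0.9286.

3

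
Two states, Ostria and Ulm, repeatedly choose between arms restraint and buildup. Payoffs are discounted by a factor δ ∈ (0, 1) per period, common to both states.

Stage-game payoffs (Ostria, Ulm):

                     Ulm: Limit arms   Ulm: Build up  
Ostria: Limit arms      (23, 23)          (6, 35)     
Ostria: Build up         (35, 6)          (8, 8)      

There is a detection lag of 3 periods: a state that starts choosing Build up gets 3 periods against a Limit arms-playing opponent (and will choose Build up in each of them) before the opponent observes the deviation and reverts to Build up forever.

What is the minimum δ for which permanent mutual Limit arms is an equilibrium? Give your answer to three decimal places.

A deviator earns 35 for 3 periods, then 8 forever; cooperating earns 23 forever. Multiplying the IC by (1−δ):
23 ≥ 35(1−δ^3) + 8δ^3, so 27·δ^3 ≥ 12 and δ^3 ≥ 4/9.
δ ≥ (4/9)^(1/3) ≈ 0.763.

0.763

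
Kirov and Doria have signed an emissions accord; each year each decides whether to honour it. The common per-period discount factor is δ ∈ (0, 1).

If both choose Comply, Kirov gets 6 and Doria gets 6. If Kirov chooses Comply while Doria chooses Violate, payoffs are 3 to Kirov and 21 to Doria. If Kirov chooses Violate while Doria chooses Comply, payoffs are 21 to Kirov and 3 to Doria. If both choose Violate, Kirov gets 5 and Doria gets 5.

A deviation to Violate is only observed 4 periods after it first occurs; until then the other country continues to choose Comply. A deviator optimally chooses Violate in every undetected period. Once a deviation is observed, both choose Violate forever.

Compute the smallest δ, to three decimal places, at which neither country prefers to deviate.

Deviating for the 4 undetected periods gains 21−6 = 15 per period over cooperation, then loses 6−5 = 1 per period forever once punishment starts.
Gain: 15(1 + δ + … + δ^3); loss: 1·δ^4/(1−δ).
No profitable deviation ⇔ 15(1−δ^4) ≤ 1·δ^4, i.e. δ^4 ≥ 15/(15+1) = 15/16.
Hence δ ≥ (15/16)^(1/4) ≈ 0.984.

0.984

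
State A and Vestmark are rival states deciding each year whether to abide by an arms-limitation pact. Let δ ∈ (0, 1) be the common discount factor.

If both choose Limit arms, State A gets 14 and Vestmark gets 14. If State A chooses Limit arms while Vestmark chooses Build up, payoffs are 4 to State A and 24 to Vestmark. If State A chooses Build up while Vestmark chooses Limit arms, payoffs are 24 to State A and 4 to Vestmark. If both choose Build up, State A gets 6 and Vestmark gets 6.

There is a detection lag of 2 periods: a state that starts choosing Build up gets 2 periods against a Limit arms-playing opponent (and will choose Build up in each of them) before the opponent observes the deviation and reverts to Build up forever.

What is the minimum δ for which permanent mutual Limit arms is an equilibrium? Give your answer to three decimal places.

Deviating for the 2 undetected periods gains 24−14 = 10 per period over cooperation, then loses 14−6 = 8 per period forever once punishment starts.
Gain: 10(1 + δ + … + δ^1); loss: 8·δ^2/(1−δ).
No profitable deviation ⇔ 10(1−δ^2) ≤ 8·δ^2, i.e. δ^2 ≥ 10/(10+8) = 5/9.
Hence δ ≥ (5/9)^(1/2) ≈ 0.745.

0.745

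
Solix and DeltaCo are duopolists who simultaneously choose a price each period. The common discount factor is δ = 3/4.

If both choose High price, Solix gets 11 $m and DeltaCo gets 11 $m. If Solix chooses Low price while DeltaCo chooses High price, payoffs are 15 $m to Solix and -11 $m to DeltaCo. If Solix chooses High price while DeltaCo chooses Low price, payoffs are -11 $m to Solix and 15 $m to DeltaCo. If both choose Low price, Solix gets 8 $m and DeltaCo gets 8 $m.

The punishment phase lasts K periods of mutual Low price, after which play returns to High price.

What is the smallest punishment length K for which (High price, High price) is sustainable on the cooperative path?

Need Σ_{k=1}^{K} δ^k ≥ (15−11)/(11−8) = 1.3333 at δ = 3/4.
At K = 2 the sum is 1.3125 < 1.3333; at K = 3 it is 1.7344 ≥ 1.3333.
So the minimum punishment length is K = 3.

3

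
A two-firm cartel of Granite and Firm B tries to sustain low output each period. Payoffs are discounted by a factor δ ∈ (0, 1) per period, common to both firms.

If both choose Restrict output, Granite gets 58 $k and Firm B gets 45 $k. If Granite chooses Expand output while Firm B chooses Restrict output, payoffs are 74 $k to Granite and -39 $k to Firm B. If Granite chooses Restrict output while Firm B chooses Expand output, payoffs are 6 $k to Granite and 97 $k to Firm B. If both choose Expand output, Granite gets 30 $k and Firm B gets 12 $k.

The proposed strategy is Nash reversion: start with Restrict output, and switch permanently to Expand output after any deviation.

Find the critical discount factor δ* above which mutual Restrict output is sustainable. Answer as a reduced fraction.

52/85

For Granite: deviation gain 74−58 = 16, per-period punishment loss 58−30 = 28. IC gives δ ≥ 16/44 = 4/11.
For Firm B: gain 52, loss 33 per period, so δ ≥ 52/85.
The tighter constraint is Firm B's, so cooperation needs δ ≥ 52/85.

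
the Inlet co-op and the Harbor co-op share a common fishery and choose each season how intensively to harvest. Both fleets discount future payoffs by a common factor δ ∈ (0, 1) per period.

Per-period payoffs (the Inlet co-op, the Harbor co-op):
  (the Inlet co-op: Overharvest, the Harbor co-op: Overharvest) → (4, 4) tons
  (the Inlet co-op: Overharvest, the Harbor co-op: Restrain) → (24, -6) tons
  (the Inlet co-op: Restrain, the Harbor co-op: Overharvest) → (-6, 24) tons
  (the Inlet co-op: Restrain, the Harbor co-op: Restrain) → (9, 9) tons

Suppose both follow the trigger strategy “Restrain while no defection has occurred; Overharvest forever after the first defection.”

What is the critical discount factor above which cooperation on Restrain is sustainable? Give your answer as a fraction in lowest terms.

9/(1−δ) ≥ 24 + 4δ/(1−δ)
9 ≥ 24 − 20δ
δ ≥ 15/20 = 3/4.

3/4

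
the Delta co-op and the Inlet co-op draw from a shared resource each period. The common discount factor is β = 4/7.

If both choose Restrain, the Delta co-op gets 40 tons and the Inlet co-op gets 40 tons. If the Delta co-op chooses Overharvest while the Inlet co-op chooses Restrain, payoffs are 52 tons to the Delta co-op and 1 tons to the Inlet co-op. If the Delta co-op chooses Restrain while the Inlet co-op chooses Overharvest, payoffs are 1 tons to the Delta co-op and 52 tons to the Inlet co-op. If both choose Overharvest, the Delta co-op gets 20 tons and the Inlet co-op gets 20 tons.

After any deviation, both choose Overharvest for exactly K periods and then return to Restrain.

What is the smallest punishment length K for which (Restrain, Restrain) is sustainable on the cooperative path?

2

No profitable deviation requires (40−20)(β+…+β^K) ≥ 52−40, i.e. β+…+β^K ≥ 3/5 ≈ 0.6000.
With β = 4/7, the partial sums are K=1: 0.5714, K=2: 0.8980.
K = 2 is the first length at which the sum reaches 0.6000.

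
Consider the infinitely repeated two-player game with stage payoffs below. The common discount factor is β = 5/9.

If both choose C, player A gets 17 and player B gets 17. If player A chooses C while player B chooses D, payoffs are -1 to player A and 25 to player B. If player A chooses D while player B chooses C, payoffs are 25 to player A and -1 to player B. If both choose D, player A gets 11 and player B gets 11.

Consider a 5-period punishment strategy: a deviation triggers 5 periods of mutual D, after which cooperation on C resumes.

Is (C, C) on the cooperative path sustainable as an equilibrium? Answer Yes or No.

No

Comparing payoff streams over the 6 periods until play realigns: cooperate → 17(1+β+…+β^5); deviate → 25 + 11(β+…+β^5).
Cooperation is sustained iff (17−11)(β+…+β^5) ≥ 25−17.
β+…+β^5 = 5/9·(1−(5/9)^5)/(1−5/9) = 1.1838, and (25−17)/(17−11) = 1.3333.
1.1838 < 1.3333, so cooperation is not sustainable.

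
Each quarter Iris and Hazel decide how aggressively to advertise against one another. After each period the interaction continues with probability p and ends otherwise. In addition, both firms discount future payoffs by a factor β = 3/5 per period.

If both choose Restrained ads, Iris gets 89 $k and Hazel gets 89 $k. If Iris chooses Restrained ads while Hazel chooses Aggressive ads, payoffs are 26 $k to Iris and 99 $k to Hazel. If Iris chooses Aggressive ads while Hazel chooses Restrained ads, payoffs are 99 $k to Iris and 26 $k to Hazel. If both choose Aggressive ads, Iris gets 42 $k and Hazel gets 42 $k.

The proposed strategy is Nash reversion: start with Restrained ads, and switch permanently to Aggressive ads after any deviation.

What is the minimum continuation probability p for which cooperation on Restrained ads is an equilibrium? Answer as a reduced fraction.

Expected continuation weight on next period's payoff is β·p = 3/5·p, which plays the role of the discount factor.
Cooperation requires 3/5·p ≥ (99−89)/(99−42) = 10/57, hence p ≥ 50/171.

50/171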